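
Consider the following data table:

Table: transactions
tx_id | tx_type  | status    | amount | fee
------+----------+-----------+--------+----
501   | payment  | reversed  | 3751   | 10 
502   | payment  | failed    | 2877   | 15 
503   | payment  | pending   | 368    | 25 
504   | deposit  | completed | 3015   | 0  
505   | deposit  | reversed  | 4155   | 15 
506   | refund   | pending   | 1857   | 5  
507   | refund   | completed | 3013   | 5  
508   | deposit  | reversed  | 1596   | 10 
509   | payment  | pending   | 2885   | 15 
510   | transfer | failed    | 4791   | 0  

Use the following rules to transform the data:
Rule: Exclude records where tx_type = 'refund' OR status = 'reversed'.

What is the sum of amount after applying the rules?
13936

Step 1: Find records where tx_type = 'refund' OR status = 'reversed'
Step 2: 5 records match, summing to 14372
Step 3: Original sum: 28308
Step 4: Remaining sum = 28308 - 14372 = 13936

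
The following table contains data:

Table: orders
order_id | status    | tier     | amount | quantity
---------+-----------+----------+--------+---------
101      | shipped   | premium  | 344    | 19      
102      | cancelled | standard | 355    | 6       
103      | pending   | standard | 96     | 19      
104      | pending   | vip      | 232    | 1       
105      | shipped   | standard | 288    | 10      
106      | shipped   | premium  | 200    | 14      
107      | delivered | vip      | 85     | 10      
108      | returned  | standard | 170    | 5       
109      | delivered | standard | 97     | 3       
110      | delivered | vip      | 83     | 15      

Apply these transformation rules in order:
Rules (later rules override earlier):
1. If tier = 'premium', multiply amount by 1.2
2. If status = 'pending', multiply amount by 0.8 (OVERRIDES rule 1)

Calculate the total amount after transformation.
1993.2

Step 1: Rule 2 takes priority for records with status = 'pending'
  - 2 records: 328 × 0.8 = 262.4
Step 2: Rule 1 applies to remaining records with tier = 'premium'
  - 2 records: 544 × 1.2 = 652.8
Step 3: Other records unchanged: 1078
Step 4: Final sum = 262.4 + 652.8 + 1078 = 1993.2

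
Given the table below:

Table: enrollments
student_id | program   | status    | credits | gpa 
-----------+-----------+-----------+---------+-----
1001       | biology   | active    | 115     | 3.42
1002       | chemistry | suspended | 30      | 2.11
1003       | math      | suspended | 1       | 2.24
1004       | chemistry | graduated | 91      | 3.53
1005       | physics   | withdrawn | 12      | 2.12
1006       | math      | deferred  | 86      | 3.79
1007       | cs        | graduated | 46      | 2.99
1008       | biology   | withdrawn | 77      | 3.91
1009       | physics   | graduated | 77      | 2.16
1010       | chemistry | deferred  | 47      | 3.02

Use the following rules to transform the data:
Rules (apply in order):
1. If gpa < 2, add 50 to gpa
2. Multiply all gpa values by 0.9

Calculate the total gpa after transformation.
26.36

Step 1: Apply Rule 1 - Add 50 to records with gpa < 2
  - 0 records affected: 0 + (0 × 50) = 0
  - Unaffected records: 29.29
  - Sum after Rule 1: 29.29
Step 2: Apply Rule 2 - Multiply all by 0.9
  - 29.29 × 0.9 = 26.36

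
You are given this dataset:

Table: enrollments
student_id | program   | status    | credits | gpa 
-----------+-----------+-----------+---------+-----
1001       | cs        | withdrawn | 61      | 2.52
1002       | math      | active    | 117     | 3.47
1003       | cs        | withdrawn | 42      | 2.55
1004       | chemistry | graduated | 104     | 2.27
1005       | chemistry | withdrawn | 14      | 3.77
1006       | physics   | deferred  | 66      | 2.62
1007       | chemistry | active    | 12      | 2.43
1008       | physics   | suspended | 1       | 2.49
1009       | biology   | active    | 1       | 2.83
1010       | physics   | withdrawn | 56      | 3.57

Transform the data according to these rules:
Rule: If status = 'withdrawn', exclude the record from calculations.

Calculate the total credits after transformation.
301

Step 1: Identify records where status = 'withdrawn'
Step 2: The excluded records sum to 173
Step 3: Original total credits = 474
Step 4: Remaining total = 474 - 173 = 301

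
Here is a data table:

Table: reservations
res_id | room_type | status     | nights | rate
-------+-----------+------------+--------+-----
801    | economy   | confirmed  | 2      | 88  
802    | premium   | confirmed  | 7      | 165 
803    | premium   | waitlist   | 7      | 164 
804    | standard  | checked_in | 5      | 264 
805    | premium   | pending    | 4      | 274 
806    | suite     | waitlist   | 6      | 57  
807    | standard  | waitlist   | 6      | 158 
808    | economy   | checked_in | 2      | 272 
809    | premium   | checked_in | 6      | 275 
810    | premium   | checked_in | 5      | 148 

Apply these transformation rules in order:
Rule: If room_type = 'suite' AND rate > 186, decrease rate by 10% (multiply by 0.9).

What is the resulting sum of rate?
1865

Step 1: Find records where room_type = 'suite' AND rate > 186
Step 2: 0 records match, summing to 0
Step 3: After multiplier: 0 × 0.9 = 0.0
Step 4: Unaffected records sum: 1865
Step 5: Final sum = 0.0 + 1865 = 1865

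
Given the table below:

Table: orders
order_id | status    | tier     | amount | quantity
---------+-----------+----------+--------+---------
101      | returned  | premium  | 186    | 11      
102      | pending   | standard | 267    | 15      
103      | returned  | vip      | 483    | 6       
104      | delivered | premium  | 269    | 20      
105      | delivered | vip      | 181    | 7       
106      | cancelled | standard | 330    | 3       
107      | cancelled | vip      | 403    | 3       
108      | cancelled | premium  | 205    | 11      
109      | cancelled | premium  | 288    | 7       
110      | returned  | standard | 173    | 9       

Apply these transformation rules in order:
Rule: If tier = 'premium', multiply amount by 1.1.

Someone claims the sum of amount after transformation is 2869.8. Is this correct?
No, the correct result is 2879.8.

Step 1: Calculate the correct sum after transformation
Step 2: Apply multiplier 1.1 to records where tier = 'premium'
Step 3: Correct result = 2879.8
Step 4: Claimed result = 2869.8
Step 5: 2879.8 ≠ 2869.8
Conclusion: The claimed result is incorrect. The correct answer is 2879.8.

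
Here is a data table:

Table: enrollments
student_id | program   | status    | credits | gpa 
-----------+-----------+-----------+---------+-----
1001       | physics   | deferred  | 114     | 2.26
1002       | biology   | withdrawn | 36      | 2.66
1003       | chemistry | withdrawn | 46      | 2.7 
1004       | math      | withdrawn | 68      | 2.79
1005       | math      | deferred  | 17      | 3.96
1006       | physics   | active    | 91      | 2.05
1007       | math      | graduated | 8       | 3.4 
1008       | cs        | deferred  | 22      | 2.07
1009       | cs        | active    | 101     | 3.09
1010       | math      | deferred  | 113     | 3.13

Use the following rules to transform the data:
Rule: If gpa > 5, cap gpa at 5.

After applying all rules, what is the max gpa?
3.96

Step 1: Original maximum gpa = 3.96
Step 2: Check cap of 5 against maximum
Step 3: No records exceed the cap (max 3.96 <= cap 5), so no capping applies
Step 4: Maximum after transformation = 3.96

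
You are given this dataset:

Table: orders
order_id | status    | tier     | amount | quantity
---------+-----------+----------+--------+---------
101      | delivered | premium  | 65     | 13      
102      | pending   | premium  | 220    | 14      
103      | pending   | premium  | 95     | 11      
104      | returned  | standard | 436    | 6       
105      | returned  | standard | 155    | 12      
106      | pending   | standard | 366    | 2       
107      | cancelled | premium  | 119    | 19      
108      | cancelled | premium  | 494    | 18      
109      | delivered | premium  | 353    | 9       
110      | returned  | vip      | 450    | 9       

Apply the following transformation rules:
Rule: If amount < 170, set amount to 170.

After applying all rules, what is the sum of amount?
2999

Step 1: 4 records have amount < 170
Step 2: These records originally summed to 434
Step 3: After setting to minimum: 4 × 170 = 680
Step 4: Unaffected records sum: 2319
Step 5: Final sum = 680 + 2319 = 2999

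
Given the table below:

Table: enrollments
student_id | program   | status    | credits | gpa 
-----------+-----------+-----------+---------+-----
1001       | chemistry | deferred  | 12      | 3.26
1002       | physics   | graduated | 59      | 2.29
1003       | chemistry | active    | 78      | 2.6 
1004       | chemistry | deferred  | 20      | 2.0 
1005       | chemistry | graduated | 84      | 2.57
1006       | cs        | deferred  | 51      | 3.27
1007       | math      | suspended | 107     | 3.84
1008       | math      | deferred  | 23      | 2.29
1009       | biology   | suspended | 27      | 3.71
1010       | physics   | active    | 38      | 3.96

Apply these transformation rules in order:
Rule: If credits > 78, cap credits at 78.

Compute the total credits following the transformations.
464

Step 1: 2 records have credits > 78
Step 2: These records originally summed to 191
Step 3: After capping: 2 × 78 = 156
Step 4: Unaffected records sum: 308
Step 5: Final sum = 156 + 308 = 464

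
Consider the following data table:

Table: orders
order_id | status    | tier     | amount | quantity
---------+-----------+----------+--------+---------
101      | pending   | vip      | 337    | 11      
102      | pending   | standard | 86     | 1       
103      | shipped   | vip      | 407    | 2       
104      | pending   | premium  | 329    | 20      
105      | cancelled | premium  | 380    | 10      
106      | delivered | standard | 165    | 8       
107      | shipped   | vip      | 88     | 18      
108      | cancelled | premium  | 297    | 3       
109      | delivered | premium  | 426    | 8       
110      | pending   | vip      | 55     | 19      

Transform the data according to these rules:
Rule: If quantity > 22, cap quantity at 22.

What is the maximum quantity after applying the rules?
20

Step 1: Original maximum quantity = 20
Step 2: Check cap of 22 against maximum
Step 3: No records exceed the cap (max 20 <= cap 22), so no capping applies
Step 4: Maximum after transformation = 20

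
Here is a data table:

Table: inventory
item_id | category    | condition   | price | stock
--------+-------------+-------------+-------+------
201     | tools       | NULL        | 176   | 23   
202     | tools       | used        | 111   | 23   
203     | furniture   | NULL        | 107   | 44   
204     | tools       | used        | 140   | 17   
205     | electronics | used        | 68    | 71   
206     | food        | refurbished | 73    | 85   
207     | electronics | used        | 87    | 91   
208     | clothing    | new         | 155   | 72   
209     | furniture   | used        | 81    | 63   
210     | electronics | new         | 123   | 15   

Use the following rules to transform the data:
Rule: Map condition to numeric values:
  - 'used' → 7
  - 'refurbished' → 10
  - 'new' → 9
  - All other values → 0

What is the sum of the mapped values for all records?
63

Step 1: Apply mapping to each record
Step 2: Count by status:
  'used': 5 records × 7 = 35
  'refurbished': 1 records × 10 = 10
  'new': 2 records × 9 = 18
Step 3: Sum all mapped values = 63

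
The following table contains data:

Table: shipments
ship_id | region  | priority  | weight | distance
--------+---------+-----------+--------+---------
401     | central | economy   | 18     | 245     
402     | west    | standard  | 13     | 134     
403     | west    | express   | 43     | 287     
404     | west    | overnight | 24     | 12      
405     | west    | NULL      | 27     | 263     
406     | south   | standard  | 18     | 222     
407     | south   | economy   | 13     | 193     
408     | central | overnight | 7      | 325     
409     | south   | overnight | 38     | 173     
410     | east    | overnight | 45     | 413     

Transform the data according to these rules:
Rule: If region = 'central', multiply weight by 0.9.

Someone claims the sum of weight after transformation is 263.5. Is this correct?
No, the correct result is 243.5.

Step 1: Calculate the correct sum after transformation
Step 2: Apply multiplier 0.9 to records where region = 'central'
Step 3: Correct result = 243.5
Step 4: Claimed result = 263.5
Step 5: 243.5 ≠ 263.5
Conclusion: The claimed result is incorrect. The correct answer is 243.5.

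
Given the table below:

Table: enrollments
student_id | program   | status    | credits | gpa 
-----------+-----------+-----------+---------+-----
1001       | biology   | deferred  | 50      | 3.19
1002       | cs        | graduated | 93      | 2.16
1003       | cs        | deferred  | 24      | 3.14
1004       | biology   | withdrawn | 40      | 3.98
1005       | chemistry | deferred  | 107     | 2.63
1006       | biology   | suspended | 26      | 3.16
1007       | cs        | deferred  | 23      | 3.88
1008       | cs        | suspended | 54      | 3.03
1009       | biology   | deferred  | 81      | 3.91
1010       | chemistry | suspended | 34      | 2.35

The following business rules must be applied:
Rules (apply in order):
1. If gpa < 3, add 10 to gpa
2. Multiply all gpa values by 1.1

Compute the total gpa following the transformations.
67.57

Step 1: Apply Rule 1 - Add 10 to records with gpa < 3
  - 3 records affected: 7.14 + (3 × 10) = 37.14
  - Unaffected records: 24.29
  - Sum after Rule 1: 61.43
Step 2: Apply Rule 2 - Multiply all by 1.1
  - 61.43 × 1.1 = 67.57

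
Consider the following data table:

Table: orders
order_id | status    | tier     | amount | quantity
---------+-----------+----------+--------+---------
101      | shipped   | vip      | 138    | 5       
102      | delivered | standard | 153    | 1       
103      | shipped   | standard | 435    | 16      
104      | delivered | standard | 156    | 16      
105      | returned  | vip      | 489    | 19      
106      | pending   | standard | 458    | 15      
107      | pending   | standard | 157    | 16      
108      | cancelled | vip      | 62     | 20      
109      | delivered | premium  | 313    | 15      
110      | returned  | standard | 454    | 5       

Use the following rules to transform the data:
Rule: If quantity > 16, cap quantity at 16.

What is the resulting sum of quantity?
121

Step 1: 2 records have quantity > 16
Step 2: These records originally summed to 39
Step 3: After capping: 2 × 16 = 32
Step 4: Unaffected records sum: 89
Step 5: Final sum = 32 + 89 = 121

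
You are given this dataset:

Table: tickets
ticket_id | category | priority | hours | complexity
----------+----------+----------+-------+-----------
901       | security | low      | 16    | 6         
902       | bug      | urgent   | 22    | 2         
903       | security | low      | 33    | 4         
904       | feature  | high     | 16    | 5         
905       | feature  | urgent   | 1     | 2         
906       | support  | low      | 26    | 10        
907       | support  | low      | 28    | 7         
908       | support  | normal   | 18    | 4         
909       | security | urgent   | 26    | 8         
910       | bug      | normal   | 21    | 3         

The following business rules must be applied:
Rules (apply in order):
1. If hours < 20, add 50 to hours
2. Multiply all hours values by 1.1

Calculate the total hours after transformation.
447.7

Step 1: Apply Rule 1 - Add 50 to records with hours < 20
  - 4 records affected: 51 + (4 × 50) = 251
  - Unaffected records: 156
  - Sum after Rule 1: 407
Step 2: Apply Rule 2 - Multiply all by 1.1
  - 407 × 1.1 = 447.7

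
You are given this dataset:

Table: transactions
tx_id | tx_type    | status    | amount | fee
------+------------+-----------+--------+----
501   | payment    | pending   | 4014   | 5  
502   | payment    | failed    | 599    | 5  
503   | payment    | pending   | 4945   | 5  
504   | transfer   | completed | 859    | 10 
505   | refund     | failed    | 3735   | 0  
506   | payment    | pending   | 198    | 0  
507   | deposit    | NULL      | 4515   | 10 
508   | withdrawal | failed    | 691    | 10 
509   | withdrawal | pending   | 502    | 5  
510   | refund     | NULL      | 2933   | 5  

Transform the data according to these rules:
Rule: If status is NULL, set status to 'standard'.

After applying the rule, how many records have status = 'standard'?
2

Step 1: Count records where status IS NULL
Step 2: Found 2 records with NULL status
Step 3: These records will have status set to 'standard'
Step 4: Records already having status = 'standard': 0
Step 5: Answer: 2 + 0 = 2 records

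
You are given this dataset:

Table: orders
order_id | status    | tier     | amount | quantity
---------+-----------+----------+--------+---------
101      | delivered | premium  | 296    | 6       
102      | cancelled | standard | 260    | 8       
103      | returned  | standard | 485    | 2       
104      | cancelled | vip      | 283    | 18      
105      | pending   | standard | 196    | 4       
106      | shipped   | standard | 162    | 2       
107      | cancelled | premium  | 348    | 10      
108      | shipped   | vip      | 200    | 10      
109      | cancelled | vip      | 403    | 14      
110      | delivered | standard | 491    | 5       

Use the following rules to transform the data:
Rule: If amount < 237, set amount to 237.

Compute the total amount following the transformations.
3277

Step 1: 3 records have amount < 237
Step 2: These records originally summed to 558
Step 3: After setting to minimum: 3 × 237 = 711
Step 4: Unaffected records sum: 2566
Step 5: Final sum = 711 + 2566 = 3277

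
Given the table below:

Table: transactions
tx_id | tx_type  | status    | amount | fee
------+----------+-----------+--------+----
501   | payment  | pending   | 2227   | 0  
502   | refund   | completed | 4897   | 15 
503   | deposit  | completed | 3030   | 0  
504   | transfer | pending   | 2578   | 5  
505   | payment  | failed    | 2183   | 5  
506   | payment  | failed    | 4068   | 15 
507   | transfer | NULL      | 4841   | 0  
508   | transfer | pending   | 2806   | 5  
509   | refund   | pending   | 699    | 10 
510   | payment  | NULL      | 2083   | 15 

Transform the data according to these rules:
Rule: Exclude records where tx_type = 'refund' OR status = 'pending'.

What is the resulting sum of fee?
35

Step 1: Find records where tx_type = 'refund' OR status = 'pending'
Step 2: 5 records match, summing to 35
Step 3: Original sum: 70
Step 4: Remaining sum = 70 - 35 = 35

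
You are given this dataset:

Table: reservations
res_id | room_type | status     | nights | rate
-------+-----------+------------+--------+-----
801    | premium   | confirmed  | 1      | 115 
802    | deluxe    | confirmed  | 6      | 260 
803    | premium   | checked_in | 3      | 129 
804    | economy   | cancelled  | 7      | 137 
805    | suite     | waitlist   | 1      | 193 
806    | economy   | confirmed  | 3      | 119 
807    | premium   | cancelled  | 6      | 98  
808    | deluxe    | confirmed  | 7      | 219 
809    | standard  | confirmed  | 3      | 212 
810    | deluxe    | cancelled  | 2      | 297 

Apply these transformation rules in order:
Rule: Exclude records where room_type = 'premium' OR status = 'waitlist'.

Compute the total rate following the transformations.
1244

Step 1: Find records where room_type = 'premium' OR status = 'waitlist'
Step 2: 4 records match, summing to 535
Step 3: Original sum: 1779
Step 4: Remaining sum = 1779 - 535 = 1244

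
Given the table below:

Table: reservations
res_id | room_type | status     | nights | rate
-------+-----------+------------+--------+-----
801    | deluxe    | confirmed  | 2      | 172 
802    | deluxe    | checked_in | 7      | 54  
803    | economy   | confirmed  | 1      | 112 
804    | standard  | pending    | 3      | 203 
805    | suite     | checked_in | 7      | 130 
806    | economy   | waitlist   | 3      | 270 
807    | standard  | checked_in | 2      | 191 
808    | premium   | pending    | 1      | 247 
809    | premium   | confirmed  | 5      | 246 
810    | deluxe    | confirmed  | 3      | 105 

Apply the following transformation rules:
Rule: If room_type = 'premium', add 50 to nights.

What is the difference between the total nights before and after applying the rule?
100

Step 1: Original sum of nights = 34
Step 2: 2 records have room_type = 'premium'
Step 3: Each affected record changes by 50
Step 4: Total change = 2 × 50 = 100
Step 5: New sum = 34 + 100 = 134
Step 6: Difference = |134 - 34| = 100
        (Sum increased by 100)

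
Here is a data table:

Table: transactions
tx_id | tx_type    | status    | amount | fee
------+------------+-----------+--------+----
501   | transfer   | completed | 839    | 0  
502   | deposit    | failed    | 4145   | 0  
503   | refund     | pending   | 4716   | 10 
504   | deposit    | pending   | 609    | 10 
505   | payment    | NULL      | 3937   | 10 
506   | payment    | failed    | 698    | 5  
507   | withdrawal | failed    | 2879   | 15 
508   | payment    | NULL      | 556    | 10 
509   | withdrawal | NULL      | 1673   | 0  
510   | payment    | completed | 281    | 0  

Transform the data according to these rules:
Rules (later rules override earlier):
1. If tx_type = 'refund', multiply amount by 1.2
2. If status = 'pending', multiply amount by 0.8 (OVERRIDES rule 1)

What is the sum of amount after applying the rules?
19268.0

Step 1: Rule 2 takes priority for records with status = 'pending'
  - 2 records: 5325 × 0.8 = 4260.0
Step 2: Rule 1 applies to remaining records with tx_type = 'refund'
  - 0 records: 0 × 1.2 = 0.0
Step 3: Other records unchanged: 15008
Step 4: Final sum = 4260.0 + 0.0 + 15008 = 19268.0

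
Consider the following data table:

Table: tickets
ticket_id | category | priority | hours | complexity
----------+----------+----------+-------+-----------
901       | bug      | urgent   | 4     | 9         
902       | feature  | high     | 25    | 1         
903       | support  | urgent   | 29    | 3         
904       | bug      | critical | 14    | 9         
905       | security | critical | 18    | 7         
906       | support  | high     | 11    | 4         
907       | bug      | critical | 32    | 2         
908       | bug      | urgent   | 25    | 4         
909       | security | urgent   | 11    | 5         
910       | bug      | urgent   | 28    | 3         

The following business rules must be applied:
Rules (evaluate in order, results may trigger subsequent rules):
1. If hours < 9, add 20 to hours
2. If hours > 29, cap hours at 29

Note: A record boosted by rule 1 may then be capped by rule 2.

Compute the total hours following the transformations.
214

Step 1: Apply rule 1 to records with hours < 9
  - 1 records get bonus of 20
  - Of these, 0 records then exceed 29 and get capped
Step 2: Apply rule 2 to records with hours > 29
  - 1 records (original) are capped
Step 3: Calculate final sum = 214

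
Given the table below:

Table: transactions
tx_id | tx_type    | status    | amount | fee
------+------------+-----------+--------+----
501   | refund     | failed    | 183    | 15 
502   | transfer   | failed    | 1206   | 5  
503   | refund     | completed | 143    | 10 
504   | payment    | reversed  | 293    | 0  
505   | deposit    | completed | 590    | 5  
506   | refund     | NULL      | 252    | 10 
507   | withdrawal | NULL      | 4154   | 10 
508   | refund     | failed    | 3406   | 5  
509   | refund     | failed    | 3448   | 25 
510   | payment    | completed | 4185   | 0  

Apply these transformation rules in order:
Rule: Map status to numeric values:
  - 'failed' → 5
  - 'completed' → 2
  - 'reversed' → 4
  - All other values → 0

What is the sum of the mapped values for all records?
30

Step 1: Apply mapping to each record
Step 2: Count by status:
  'failed': 4 records × 5 = 20
  'completed': 3 records × 2 = 6
  'reversed': 1 records × 4 = 4
Step 3: Sum all mapped values = 30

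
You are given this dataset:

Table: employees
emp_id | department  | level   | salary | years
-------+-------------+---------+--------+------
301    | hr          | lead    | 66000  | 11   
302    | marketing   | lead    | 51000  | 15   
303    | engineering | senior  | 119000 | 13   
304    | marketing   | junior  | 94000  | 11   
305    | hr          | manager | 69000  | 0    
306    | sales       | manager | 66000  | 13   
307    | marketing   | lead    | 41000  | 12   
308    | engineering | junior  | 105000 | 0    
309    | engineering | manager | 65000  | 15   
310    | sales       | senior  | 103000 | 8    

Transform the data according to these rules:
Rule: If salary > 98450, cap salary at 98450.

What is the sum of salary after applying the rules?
747350

Step 1: 3 records have salary > 98450
Step 2: These records originally summed to 327000
Step 3: After capping: 3 × 98450 = 295350
Step 4: Unaffected records sum: 452000
Step 5: Final sum = 295350 + 452000 = 747350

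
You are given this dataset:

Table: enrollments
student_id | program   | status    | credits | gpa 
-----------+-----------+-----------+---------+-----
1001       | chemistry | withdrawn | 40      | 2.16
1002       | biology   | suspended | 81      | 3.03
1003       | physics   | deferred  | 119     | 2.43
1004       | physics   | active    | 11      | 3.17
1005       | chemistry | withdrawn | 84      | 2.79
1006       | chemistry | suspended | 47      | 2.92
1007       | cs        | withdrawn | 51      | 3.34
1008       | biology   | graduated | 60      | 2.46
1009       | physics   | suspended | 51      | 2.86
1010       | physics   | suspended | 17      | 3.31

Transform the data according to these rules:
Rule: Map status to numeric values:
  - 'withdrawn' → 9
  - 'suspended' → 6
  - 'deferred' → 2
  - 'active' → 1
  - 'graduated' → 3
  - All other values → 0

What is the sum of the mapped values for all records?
57

Step 1: Apply mapping to each record
Step 2: Count by status:
  'withdrawn': 3 records × 9 = 27
  'suspended': 4 records × 6 = 24
  'deferred': 1 records × 2 = 2
  'active': 1 records × 1 = 1
  'graduated': 1 records × 3 = 3
Step 3: Sum all mapped values = 57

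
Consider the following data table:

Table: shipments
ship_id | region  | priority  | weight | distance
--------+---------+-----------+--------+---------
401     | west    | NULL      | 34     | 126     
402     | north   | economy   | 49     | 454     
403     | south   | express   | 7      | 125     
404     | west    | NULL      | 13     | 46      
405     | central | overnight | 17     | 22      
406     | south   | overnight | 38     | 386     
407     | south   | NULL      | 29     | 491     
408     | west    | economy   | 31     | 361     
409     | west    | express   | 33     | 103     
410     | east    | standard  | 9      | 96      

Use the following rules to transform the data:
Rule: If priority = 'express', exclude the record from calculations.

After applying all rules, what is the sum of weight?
220

Step 1: Identify records where priority = 'express'
Step 2: The excluded records sum to 40
Step 3: Original total weight = 260
Step 4: Remaining total = 260 - 40 = 220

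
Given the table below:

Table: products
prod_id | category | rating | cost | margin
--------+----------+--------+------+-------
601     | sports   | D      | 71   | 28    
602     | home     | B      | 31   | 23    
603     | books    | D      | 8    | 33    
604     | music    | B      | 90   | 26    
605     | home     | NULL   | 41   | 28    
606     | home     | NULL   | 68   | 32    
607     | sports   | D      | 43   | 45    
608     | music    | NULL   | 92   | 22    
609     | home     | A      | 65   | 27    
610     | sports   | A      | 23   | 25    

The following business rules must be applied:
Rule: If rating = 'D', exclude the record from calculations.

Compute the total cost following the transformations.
410

Step 1: Identify records where rating = 'D'
Step 2: The excluded records sum to 122
Step 3: Original total cost = 532
Step 4: Remaining total = 532 - 122 = 410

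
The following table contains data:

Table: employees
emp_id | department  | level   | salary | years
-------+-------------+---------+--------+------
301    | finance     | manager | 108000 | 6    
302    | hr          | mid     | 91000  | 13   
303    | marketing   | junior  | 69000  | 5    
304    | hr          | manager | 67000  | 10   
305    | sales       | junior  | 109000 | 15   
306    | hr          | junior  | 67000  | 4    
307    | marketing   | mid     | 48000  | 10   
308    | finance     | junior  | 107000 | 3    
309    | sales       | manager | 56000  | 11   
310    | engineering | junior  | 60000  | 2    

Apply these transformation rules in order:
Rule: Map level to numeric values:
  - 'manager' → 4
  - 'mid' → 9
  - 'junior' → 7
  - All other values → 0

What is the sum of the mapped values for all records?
65

Step 1: Apply mapping to each record
Step 2: Count by status:
  'manager': 3 records × 4 = 12
  'mid': 2 records × 9 = 18
  'junior': 5 records × 7 = 35
Step 3: Sum all mapped values = 65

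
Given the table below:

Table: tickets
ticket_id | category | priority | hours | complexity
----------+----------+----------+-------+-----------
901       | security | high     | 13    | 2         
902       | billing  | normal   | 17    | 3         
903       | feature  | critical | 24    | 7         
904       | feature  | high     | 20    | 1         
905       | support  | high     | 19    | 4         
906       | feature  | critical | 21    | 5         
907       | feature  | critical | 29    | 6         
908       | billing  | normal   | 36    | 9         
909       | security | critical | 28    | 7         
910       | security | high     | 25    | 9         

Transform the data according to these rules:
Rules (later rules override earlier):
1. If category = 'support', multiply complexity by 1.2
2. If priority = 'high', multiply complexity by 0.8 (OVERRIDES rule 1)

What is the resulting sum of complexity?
49.8

Step 1: Rule 2 takes priority for records with priority = 'high'
  - 4 records: 16 × 0.8 = 12.8
Step 2: Rule 1 applies to remaining records with category = 'support'
  - 0 records: 0 × 1.2 = 0.0
Step 3: Other records unchanged: 37
Step 4: Final sum = 12.8 + 0.0 + 37 = 49.8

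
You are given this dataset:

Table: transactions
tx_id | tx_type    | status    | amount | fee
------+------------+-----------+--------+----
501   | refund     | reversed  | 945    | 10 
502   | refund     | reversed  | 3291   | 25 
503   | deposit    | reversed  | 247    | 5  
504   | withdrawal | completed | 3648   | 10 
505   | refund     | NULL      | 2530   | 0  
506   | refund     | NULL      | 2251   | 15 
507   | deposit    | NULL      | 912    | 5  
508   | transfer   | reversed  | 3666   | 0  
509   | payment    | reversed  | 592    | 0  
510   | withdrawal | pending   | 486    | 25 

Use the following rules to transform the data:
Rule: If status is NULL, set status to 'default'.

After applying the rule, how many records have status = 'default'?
3

Step 1: Count records where status IS NULL
Step 2: Found 3 records with NULL status
Step 3: These records will have status set to 'default'
Step 4: Records already having status = 'default': 0
Step 5: Answer: 3 + 0 = 3 records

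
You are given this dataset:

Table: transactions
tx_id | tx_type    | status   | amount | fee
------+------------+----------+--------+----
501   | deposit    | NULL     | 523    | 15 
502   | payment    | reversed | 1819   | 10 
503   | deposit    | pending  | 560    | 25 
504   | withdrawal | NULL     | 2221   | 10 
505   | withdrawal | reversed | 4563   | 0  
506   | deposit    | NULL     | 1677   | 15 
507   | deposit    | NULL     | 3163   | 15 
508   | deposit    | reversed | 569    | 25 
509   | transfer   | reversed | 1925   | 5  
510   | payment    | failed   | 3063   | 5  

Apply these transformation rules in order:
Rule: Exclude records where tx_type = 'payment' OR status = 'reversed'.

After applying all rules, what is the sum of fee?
80

Step 1: Find records where tx_type = 'payment' OR status = 'reversed'
Step 2: 5 records match, summing to 45
Step 3: Original sum: 125
Step 4: Remaining sum = 125 - 45 = 80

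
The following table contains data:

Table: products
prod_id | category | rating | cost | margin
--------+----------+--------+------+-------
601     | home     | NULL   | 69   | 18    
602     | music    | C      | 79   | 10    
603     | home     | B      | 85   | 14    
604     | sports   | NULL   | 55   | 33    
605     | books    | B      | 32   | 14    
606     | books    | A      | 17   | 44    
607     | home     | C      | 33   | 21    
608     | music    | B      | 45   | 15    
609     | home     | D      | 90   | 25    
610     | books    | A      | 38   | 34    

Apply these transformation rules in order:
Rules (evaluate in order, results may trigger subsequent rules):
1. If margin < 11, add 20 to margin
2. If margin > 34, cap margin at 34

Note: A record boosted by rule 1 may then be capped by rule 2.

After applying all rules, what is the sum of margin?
238

Step 1: Apply rule 1 to records with margin < 11
  - 1 records get bonus of 20
  - Of these, 0 records then exceed 34 and get capped
Step 2: Apply rule 2 to records with margin > 34
  - 1 records (original) are capped
Step 3: Calculate final sum = 238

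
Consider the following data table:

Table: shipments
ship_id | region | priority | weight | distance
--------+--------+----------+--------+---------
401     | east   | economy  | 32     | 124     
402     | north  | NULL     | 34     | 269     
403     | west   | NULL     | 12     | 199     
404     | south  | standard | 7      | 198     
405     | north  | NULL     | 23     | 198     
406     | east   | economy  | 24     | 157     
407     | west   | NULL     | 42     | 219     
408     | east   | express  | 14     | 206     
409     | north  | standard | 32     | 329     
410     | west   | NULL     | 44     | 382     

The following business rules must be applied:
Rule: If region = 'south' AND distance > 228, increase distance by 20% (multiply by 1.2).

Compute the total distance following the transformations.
2281

Step 1: Find records where region = 'south' AND distance > 228
Step 2: 0 records match, summing to 0
Step 3: After multiplier: 0 × 1.2 = 0.0
Step 4: Unaffected records sum: 2281
Step 5: Final sum = 0.0 + 2281 = 2281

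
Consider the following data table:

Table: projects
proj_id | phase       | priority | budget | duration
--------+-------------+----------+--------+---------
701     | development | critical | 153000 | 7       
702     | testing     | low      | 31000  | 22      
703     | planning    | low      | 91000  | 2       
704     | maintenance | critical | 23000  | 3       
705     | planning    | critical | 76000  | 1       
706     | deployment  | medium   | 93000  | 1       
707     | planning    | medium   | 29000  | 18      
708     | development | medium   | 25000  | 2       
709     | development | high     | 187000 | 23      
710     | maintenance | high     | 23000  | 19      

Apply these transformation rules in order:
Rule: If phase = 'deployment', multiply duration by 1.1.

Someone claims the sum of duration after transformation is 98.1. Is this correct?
Yes, the result is correct.

Step 1: Calculate the correct sum after transformation
Step 2: Apply multiplier 1.1 to records where phase = 'deployment'
Step 3: Correct result = 98.1
Step 4: Claimed result = 98.1
Step 5: 98.1 = 98.1 ✓
Conclusion: The claimed result is correct.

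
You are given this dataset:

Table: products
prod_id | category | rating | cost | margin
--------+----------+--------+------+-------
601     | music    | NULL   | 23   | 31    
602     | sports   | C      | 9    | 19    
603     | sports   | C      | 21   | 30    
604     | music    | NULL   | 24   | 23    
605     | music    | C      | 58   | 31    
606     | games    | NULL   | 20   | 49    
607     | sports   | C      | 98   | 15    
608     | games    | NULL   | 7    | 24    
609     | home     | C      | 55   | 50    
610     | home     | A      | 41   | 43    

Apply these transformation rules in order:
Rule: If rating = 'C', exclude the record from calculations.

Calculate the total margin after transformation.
170

Step 1: Identify records where rating = 'C'
Step 2: The excluded records sum to 145
Step 3: Original total margin = 315
Step 4: Remaining total = 315 - 145 = 170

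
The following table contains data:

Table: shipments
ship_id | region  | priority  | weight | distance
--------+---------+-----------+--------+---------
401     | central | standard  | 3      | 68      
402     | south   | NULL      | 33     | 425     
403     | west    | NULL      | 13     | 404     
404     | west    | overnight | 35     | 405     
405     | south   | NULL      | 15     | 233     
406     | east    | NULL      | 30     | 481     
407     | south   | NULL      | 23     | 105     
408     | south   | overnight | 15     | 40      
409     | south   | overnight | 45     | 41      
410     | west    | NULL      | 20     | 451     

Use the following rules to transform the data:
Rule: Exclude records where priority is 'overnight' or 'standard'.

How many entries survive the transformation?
6

Step 1: Count records to exclude
  - 3 (overnight) + 1 (standard) = 4 records
Step 2: Total records: 10
Step 3: Remaining = 10 - 4 = 6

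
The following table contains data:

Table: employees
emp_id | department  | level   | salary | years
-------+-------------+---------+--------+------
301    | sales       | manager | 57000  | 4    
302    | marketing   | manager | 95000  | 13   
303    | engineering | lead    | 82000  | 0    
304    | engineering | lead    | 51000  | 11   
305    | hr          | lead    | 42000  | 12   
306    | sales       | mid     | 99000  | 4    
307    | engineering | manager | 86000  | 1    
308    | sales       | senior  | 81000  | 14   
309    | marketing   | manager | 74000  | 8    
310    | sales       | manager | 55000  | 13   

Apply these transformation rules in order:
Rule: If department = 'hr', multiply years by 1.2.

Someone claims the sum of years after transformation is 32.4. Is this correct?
No, the correct result is 82.4.

Step 1: Calculate the correct sum after transformation
Step 2: Apply multiplier 1.2 to records where department = 'hr'
Step 3: Correct result = 82.4
Step 4: Claimed result = 32.4
Step 5: 82.4 ≠ 32.4
Conclusion: The claimed result is incorrect. The correct answer is 82.4.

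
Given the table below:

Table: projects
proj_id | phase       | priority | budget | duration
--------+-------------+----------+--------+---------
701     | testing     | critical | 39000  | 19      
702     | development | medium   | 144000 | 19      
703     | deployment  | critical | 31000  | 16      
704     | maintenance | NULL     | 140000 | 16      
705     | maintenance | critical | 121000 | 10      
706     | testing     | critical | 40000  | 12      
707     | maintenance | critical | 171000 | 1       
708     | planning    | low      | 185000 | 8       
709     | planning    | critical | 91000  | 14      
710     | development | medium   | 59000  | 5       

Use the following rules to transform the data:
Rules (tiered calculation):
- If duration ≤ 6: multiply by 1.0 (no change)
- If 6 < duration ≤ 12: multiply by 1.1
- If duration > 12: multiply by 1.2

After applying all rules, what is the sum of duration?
139.8

Step 1: Tier 1 (duration ≤ 6): 2 records, sum = 6 × 1.0 = 6.0
Step 2: Tier 2 (6 < duration ≤ 12): 3 records, sum = 30 × 1.1 = 33.0
Step 3: Tier 3 (duration > 12): 5 records, sum = 84 × 1.2 = 100.8
Step 4: Final sum = 6.0 + 33.0 + 100.8 = 139.8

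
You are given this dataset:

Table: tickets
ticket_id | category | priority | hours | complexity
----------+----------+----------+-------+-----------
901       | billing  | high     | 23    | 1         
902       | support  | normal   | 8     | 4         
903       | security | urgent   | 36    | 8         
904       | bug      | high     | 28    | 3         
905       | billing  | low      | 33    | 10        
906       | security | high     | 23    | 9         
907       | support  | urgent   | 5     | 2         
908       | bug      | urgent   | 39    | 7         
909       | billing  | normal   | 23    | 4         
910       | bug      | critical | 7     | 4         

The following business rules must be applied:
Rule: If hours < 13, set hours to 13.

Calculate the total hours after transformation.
244

Step 1: 3 records have hours < 13
Step 2: These records originally summed to 20
Step 3: After setting to minimum: 3 × 13 = 39
Step 4: Unaffected records sum: 205
Step 5: Final sum = 39 + 205 = 244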